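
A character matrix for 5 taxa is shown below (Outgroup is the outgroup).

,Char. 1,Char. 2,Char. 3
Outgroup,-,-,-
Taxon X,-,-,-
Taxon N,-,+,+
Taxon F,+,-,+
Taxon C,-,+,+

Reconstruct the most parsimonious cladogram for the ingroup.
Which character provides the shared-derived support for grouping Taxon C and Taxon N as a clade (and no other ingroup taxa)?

The outgroup has state '-' for every character, so '+' is the derived state throughout.
Char. 1: derived state '+' in Taxon F only — an autapomorphy, so it tells us nothing about relationships among taxa.
Only Taxon C and Taxon N show the derived state '+' for Char. 2, supporting them as a clade.
Char. 3 (derived state '+') is shared by Taxon C, Taxon F, and Taxon N — a synapomorphy uniting that clade.
Most parsimonious ingroup topology: (Taxon X,((Taxon N,Taxon C),Taxon F)).
The clade {Taxon C, Taxon N} is supported by Char. 2: its derived state '+' occurs in exactly those taxa and in no other taxon (including the outgroup).

Char. 2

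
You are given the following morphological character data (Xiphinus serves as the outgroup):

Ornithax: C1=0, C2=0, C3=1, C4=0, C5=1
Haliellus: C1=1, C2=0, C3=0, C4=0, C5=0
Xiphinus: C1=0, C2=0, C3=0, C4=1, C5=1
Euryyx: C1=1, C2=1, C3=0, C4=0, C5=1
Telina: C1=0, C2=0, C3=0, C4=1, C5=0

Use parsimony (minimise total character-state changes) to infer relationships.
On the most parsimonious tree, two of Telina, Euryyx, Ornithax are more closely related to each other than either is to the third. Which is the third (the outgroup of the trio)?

Telina

Character polarity is set by the outgroup: the derived state is whichever differs from the outgroup's state, so for C4, C5 the derived state is '0', and for the remaining characters it is '1'.
C1: derived state '1' in Euryyx and Haliellus only — synapomorphy for {Euryyx, Haliellus}.
C2 (derived state '1') is unique to Euryyx (autapomorphy; uninformative for grouping).
C3: derived state '1' in Ornithax only — an autapomorphy, so it tells us nothing about relationships among taxa.
C4: derived state '0' in Euryyx, Haliellus, and Ornithax only — synapomorphy for {Euryyx, Haliellus, Ornithax}.
C5 groups Haliellus and Telina, which is incompatible with the clades supported by the remaining characters; treating it as convergent (homoplasy) costs fewer steps than any alternative tree.
Most parsimonious ingroup topology: (Telina,((Euryyx,Haliellus),Ornithax)).
Ornithax and Euryyx share a more recent common ancestor with each other than either does with Telina, so Telina is the least closely related of the three.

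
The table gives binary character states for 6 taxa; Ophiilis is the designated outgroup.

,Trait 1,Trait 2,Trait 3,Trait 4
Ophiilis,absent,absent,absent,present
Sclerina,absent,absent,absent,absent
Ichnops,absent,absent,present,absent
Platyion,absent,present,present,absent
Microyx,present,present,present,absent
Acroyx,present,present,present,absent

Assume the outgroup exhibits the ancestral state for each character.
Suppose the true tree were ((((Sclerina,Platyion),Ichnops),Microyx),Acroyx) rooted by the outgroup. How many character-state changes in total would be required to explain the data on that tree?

Map each character onto ((((Sclerina,Platyion),Ichnops),Microyx),Acroyx) (rooted by Ophiilis) and count the minimum state changes it requires (Fitch parsimony):
Trait 1: 2; Trait 2: 3; Trait 3: 2; Trait 4: 1.
Total tree length = 8.

8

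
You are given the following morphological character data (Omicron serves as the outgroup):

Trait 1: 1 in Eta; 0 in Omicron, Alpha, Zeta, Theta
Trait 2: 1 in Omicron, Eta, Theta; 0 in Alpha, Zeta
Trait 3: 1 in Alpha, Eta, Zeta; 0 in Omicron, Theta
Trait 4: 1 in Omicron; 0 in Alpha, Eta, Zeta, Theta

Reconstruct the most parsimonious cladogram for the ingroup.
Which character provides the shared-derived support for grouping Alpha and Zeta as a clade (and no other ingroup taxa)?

Character polarity is set by the outgroup: the derived state is whichever differs from the outgroup's state, so for Trait 2, Trait 4 the derived state is '0', and for the remaining characters it is '1'.
Trait 1 (derived state '1') is unique to Eta (autapomorphy; uninformative for grouping).
Trait 2 (derived state '0') is shared by Alpha and Zeta — a synapomorphy uniting that clade.
Trait 3: derived state '1' in Alpha, Eta, and Zeta only — synapomorphy for {Alpha, Eta, Zeta}.
All ingroup taxa share the derived state '0' for Trait 4; it defines the ingroup but does not resolve relationships within it.
Most parsimonious ingroup topology: (((Alpha,Zeta),Eta),Theta).
The clade {Alpha, Zeta} is supported by Trait 2: its derived state '0' occurs in exactly those taxa and in no other taxon (including the outgroup).

Trait 2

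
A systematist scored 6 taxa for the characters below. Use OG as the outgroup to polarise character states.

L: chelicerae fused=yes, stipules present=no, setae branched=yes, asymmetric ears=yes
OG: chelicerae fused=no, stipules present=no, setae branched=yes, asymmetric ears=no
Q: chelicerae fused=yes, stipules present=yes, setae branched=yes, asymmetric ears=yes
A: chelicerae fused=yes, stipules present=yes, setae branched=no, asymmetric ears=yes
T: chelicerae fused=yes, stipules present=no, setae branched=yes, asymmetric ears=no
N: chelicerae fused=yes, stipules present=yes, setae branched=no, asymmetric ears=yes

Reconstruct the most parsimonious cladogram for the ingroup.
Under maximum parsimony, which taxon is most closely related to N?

A

Character polarity is set by the outgroup: the derived state is whichever differs from the outgroup's state, so for setae branched the derived state is 'no', and for the remaining characters it is 'yes'.
All ingroup taxa share the derived state 'yes' for chelicerae fused; it defines the ingroup but does not resolve relationships within it.
Only A, N, and Q show the derived state 'yes' for stipules present, supporting them as a clade.
setae branched (derived state 'no') is shared by A and N — a synapomorphy uniting that clade.
asymmetric ears: derived state 'yes' in A, L, N, and Q only — synapomorphy for {A, L, N, Q}.
Most parsimonious ingroup topology: ((((A,N),Q),L),T).
N and A form a cherry on this tree, so they are sister taxa.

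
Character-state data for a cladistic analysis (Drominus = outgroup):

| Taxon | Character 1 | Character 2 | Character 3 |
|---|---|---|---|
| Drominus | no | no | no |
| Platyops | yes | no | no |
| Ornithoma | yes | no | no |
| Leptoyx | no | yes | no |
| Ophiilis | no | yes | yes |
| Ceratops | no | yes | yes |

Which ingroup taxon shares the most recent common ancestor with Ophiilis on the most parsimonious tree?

The outgroup has state 'no' for every character, so 'yes' is the derived state throughout.
Character 1: derived state 'yes' in Ornithoma and Platyops only — synapomorphy for {Ornithoma, Platyops}.
Character 2: derived state 'yes' in Ceratops, Leptoyx, and Ophiilis only — synapomorphy for {Ceratops, Leptoyx, Ophiilis}.
Character 3 (derived state 'yes') is shared by Ceratops and Ophiilis — a synapomorphy uniting that clade.
Most parsimonious ingroup topology: ((Platyops,Ornithoma),(Leptoyx,(Ophiilis,Ceratops))).
Ophiilis and Ceratops form a cherry on this tree, so they are sister taxa.

Ceratops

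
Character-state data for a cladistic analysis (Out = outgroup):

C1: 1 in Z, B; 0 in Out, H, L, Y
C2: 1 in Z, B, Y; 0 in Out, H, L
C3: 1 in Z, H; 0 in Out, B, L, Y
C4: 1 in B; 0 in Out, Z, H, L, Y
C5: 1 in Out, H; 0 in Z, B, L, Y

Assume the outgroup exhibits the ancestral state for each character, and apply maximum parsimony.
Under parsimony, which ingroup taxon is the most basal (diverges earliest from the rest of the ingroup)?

H

Character polarity is set by the outgroup: the derived state is whichever differs from the outgroup's state, so for C5 the derived state is '0', and for the remaining characters it is '1'.
C1: derived state '1' in B and Z only — synapomorphy for {B, Z}.
C2: derived state '1' in B, Y, and Z only — synapomorphy for {B, Y, Z}.
C3 (state '1') occurs in H and Z but conflicts with the nesting implied by the other characters — most parsimoniously interpreted as homoplasy.
C4 (derived state '1') is unique to B (autapomorphy; uninformative for grouping).
C5 (derived state '0') is shared by B, L, Y, and Z — a synapomorphy uniting that clade.
Most parsimonious ingroup topology: ((((Z,B),Y),L),H).
H is sister to the clade containing all other ingroup taxa, so it is the earliest-diverging (most basal) ingroup lineage.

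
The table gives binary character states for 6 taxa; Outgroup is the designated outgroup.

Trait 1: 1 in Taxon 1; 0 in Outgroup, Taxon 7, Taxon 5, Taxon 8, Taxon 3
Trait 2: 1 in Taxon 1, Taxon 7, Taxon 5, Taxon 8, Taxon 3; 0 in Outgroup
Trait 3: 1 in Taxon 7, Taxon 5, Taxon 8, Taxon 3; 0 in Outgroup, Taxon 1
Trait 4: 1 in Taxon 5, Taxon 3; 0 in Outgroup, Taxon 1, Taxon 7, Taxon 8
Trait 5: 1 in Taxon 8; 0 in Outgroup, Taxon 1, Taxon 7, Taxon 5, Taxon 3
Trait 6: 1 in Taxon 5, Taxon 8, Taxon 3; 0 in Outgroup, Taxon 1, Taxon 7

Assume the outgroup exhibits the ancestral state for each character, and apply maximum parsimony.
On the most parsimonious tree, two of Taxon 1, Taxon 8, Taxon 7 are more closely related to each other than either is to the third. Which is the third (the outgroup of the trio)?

The outgroup has state '0' for every character, so '1' is the derived state throughout.
Trait 1 (derived state '1') is unique to Taxon 1 (autapomorphy; uninformative for grouping).
Trait 2 (derived state '1') is shared by all ingroup taxa — unites the whole ingroup.
Trait 3: derived state '1' in Taxon 3, Taxon 5, Taxon 7, and Taxon 8 only — synapomorphy for {Taxon 3, Taxon 5, Taxon 7, Taxon 8}.
Trait 4 (derived state '1') is shared by Taxon 3 and Taxon 5 — a synapomorphy uniting that clade.
Trait 5: derived state '1' in Taxon 8 only — an autapomorphy, so it tells us nothing about relationships among taxa.
Only Taxon 3, Taxon 5, and Taxon 8 show the derived state '1' for Trait 6, supporting them as a clade.
Most parsimonious ingroup topology: (Taxon 1,(Taxon 7,((Taxon 5,Taxon 3),Taxon 8))).
Taxon 8 and Taxon 7 share a more recent common ancestor with each other than either does with Taxon 1, so Taxon 1 is the least closely related of the three.

Taxon 1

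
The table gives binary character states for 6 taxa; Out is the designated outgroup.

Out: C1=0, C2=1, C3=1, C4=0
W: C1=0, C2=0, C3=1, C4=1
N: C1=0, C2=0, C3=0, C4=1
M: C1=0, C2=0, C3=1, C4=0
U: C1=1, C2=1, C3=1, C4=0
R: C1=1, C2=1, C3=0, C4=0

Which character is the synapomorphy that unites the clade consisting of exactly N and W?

Character polarity is set by the outgroup: the derived state is whichever differs from the outgroup's state, so for C2, C3 the derived state is '0', and for the remaining characters it is '1'.
C1: derived state '1' in R and U only — synapomorphy for {R, U}.
Only M, N, and W show the derived state '0' for C2, supporting them as a clade.
C3 groups N and R, which is incompatible with the clades supported by the remaining characters; treating it as convergent (homoplasy) costs fewer steps than any alternative tree.
C4: derived state '1' in N and W only — synapomorphy for {N, W}.
Most parsimonious ingroup topology: (((W,N),M),(U,R)).
The clade {N, W} is supported by C4: its derived state '1' occurs in exactly those taxa and in no other taxon (including the outgroup).

C4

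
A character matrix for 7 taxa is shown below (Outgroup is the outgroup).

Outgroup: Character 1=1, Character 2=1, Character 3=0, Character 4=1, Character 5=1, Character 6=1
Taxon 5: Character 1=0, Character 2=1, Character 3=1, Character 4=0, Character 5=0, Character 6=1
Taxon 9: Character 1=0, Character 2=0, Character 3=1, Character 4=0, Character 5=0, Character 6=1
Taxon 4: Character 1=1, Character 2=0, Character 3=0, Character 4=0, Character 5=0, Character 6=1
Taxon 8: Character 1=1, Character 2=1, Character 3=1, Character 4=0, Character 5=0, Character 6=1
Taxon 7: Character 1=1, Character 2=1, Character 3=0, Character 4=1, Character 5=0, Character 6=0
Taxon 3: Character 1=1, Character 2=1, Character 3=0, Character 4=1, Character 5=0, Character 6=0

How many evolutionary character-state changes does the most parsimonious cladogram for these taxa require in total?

Character polarity is set by the outgroup: the derived state is whichever differs from the outgroup's state, so for Character 1, Character 2, Character 4, Character 5, Character 6 the derived state is '0', and for the remaining characters it is '1'.
Character 1: derived state '0' in Taxon 5 and Taxon 9 only — synapomorphy for {Taxon 5, Taxon 9}.
Character 2 groups Taxon 4 and Taxon 9, which is incompatible with the clades supported by the remaining characters; treating it as convergent (homoplasy) costs fewer steps than any alternative tree.
Character 3 (derived state '1') is shared by Taxon 5, Taxon 8, and Taxon 9 — a synapomorphy uniting that clade.
Only Taxon 4, Taxon 5, Taxon 8, and Taxon 9 show the derived state '0' for Character 4, supporting them as a clade.
Character 5 (derived state '0') is shared by all ingroup taxa — unites the whole ingroup.
Only Taxon 3 and Taxon 7 show the derived state '0' for Character 6, supporting them as a clade.
Most parsimonious ingroup topology: ((((Taxon 5,Taxon 9),Taxon 8),Taxon 4),(Taxon 7,Taxon 3)).
Changes per character on this tree: Character 1: 1; Character 2: 2; Character 3: 1; Character 4: 1; Character 5: 1; Character 6: 1.
Total = 7.

7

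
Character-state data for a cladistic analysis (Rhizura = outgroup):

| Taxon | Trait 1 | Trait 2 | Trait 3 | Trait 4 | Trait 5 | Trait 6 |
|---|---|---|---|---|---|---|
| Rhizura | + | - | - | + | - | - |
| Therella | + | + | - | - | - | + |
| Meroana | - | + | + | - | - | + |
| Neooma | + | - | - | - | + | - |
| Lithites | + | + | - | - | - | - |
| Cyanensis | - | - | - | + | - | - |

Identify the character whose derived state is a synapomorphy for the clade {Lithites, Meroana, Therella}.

Trait 2

Character polarity is set by the outgroup: the derived state is whichever differs from the outgroup's state, so for Trait 1, Trait 4 the derived state is '-', and for the remaining characters it is '+'.
Trait 1 (state '-') occurs in Cyanensis and Meroana but conflicts with the nesting implied by the other characters — most parsimoniously interpreted as homoplasy.
Only Lithites, Meroana, and Therella show the derived state '+' for Trait 2, supporting them as a clade.
Trait 3: derived state '+' in Meroana only — an autapomorphy, so it tells us nothing about relationships among taxa.
Only Lithites, Meroana, Neooma, and Therella show the derived state '-' for Trait 4, supporting them as a clade.
Trait 5: derived state '+' in Neooma only — an autapomorphy, so it tells us nothing about relationships among taxa.
Trait 6 (derived state '+') is shared by Meroana and Therella — a synapomorphy uniting that clade.
Most parsimonious ingroup topology: ((((Therella,Meroana),Lithites),Neooma),Cyanensis).
The clade {Lithites, Meroana, Therella} is supported by Trait 2: its derived state '+' occurs in exactly those taxa and in no other taxon (including the outgroup).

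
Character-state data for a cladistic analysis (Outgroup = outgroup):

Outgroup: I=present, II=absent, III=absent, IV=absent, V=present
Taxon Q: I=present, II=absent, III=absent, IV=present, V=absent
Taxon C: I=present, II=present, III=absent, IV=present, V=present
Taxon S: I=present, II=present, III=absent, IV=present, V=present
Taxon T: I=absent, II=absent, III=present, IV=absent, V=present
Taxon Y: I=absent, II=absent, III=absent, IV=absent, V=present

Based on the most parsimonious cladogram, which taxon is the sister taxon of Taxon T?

Taxon Y

Character polarity is set by the outgroup: the derived state is whichever differs from the outgroup's state, so for I, V the derived state is 'absent', and for the remaining characters it is 'present'.
Only Taxon T and Taxon Y show the derived state 'absent' for I, supporting them as a clade.
II: derived state 'present' in Taxon C and Taxon S only — synapomorphy for {Taxon C, Taxon S}.
III: derived state 'present' in Taxon T only — an autapomorphy, so it tells us nothing about relationships among taxa.
Only Taxon C, Taxon Q, and Taxon S show the derived state 'present' for IV, supporting them as a clade.
V: derived state 'absent' in Taxon Q only — an autapomorphy, so it tells us nothing about relationships among taxa.
Most parsimonious ingroup topology: ((Taxon Q,(Taxon C,Taxon S)),(Taxon T,Taxon Y)).
Taxon T and Taxon Y form a cherry on this tree, so they are sister taxa.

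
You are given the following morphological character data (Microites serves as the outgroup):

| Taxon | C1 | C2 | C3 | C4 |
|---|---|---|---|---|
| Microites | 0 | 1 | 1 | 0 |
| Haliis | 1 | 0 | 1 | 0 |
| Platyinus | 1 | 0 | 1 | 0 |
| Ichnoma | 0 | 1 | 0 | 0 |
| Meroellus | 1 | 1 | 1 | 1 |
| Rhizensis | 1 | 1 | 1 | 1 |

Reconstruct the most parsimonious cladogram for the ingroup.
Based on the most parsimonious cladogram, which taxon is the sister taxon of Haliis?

Character polarity is set by the outgroup: the derived state is whichever differs from the outgroup's state, so for C2, C3 the derived state is '0', and for the remaining characters it is '1'.
C1: derived state '1' in Haliis, Meroellus, Platyinus, and Rhizensis only — synapomorphy for {Haliis, Meroellus, Platyinus, Rhizensis}.
C2: derived state '0' in Haliis and Platyinus only — synapomorphy for {Haliis, Platyinus}.
C3 (derived state '0') is unique to Ichnoma (autapomorphy; uninformative for grouping).
C4: derived state '1' in Meroellus and Rhizensis only — synapomorphy for {Meroellus, Rhizensis}.
Most parsimonious ingroup topology: (((Haliis,Platyinus),(Meroellus,Rhizensis)),Ichnoma).
Haliis and Platyinus form a cherry on this tree, so they are sister taxa.

Platyinus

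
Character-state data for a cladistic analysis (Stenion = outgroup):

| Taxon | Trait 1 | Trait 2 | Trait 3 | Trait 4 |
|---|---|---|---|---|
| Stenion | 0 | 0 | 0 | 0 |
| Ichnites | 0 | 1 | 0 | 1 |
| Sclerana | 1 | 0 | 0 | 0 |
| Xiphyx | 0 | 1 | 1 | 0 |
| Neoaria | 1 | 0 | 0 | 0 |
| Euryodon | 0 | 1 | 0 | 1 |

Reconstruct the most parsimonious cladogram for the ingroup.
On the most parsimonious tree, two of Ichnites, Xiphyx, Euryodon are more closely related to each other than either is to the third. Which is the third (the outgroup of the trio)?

Xiphyx

The outgroup has state '0' for every character, so '1' is the derived state throughout.
Only Neoaria and Sclerana show the derived state '1' for Trait 1, supporting them as a clade.
Trait 2 (derived state '1') is shared by Euryodon, Ichnites, and Xiphyx — a synapomorphy uniting that clade.
Trait 3: derived state '1' in Xiphyx only — an autapomorphy, so it tells us nothing about relationships among taxa.
Trait 4 (derived state '1') is shared by Euryodon and Ichnites — a synapomorphy uniting that clade.
Most parsimonious ingroup topology: (((Ichnites,Euryodon),Xiphyx),(Sclerana,Neoaria)).
Euryodon and Ichnites share a more recent common ancestor with each other than either does with Xiphyx, so Xiphyx is the least closely related of the three.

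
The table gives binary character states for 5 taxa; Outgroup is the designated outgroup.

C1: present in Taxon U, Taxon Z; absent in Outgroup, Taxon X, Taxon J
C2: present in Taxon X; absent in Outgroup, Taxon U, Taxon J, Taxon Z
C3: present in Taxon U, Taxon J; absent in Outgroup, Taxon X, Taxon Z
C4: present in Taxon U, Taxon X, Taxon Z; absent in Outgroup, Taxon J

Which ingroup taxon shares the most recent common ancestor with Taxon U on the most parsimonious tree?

Taxon Z

The outgroup has state 'absent' for every character, so 'present' is the derived state throughout.
Only Taxon U and Taxon Z show the derived state 'present' for C1, supporting them as a clade.
C2 (derived state 'present') is unique to Taxon X (autapomorphy; uninformative for grouping).
C3 (state 'present') occurs in Taxon J and Taxon U but conflicts with the nesting implied by the other characters — most parsimoniously interpreted as homoplasy.
C4: derived state 'present' in Taxon U, Taxon X, and Taxon Z only — synapomorphy for {Taxon U, Taxon X, Taxon Z}.
Most parsimonious ingroup topology: (((Taxon U,Taxon Z),Taxon X),Taxon J).
Taxon U and Taxon Z form a cherry on this tree, so they are sister taxa.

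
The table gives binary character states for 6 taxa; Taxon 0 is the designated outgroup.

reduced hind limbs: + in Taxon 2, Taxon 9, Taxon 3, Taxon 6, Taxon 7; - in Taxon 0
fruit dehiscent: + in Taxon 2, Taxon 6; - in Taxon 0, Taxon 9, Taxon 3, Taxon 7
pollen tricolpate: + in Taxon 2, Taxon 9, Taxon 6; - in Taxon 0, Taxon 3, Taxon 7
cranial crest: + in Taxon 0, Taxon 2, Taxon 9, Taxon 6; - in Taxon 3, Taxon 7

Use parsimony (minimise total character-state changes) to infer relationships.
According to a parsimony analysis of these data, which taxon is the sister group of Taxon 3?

Character polarity is set by the outgroup: the derived state is whichever differs from the outgroup's state, so for cranial crest the derived state is '-', and for the remaining characters it is '+'.
All ingroup taxa share the derived state '+' for reduced hind limbs; it defines the ingroup but does not resolve relationships within it.
fruit dehiscent (derived state '+') is shared by Taxon 2 and Taxon 6 — a synapomorphy uniting that clade.
Only Taxon 2, Taxon 6, and Taxon 9 show the derived state '+' for pollen tricolpate, supporting them as a clade.
cranial crest (derived state '-') is shared by Taxon 3 and Taxon 7 — a synapomorphy uniting that clade.
Most parsimonious ingroup topology: (((Taxon 2,Taxon 6),Taxon 9),(Taxon 3,Taxon 7)).
Taxon 3 and Taxon 7 form a cherry on this tree, so they are sister taxa.

Taxon 7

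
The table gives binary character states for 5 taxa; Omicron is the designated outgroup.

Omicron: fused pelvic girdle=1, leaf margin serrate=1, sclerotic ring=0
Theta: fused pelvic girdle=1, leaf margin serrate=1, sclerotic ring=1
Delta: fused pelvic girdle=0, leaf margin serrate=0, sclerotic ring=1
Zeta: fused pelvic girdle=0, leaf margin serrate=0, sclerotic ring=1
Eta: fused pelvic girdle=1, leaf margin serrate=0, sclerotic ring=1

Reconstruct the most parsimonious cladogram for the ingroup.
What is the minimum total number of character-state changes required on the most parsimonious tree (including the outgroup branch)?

Character polarity is set by the outgroup: the derived state is whichever differs from the outgroup's state, so for fused pelvic girdle, leaf margin serrate the derived state is '0', and for the remaining characters it is '1'.
fused pelvic girdle: derived state '0' in Delta and Zeta only — synapomorphy for {Delta, Zeta}.
leaf margin serrate: derived state '0' in Delta, Eta, and Zeta only — synapomorphy for {Delta, Eta, Zeta}.
sclerotic ring (derived state '1') is shared by all ingroup taxa — unites the whole ingroup.
Most parsimonious ingroup topology: (Theta,((Delta,Zeta),Eta)).
Changes per character on this tree: fused pelvic girdle: 1; leaf margin serrate: 1; sclerotic ring: 1.
Total = 3.

3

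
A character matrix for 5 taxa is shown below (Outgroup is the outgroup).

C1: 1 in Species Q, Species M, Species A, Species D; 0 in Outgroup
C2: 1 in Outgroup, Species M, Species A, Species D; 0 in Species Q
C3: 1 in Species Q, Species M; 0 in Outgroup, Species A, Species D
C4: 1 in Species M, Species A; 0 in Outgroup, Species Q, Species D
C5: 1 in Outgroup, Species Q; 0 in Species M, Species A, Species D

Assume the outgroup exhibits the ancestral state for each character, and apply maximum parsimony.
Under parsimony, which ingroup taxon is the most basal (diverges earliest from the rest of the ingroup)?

Species Q

Character polarity is set by the outgroup: the derived state is whichever differs from the outgroup's state, so for C2, C5 the derived state is '0', and for the remaining characters it is '1'.
C1 (derived state '1') is shared by all ingroup taxa — unites the whole ingroup.
C2: derived state '0' in Species Q only — an autapomorphy, so it tells us nothing about relationships among taxa.
C3 groups Species M and Species Q, which is incompatible with the clades supported by the remaining characters; treating it as convergent (homoplasy) costs fewer steps than any alternative tree.
Only Species A and Species M show the derived state '1' for C4, supporting them as a clade.
C5: derived state '0' in Species A, Species D, and Species M only — synapomorphy for {Species A, Species D, Species M}.
Most parsimonious ingroup topology: (Species Q,((Species M,Species A),Species D)).
Species Q is sister to the clade containing all other ingroup taxa, so it is the earliest-diverging (most basal) ingroup lineage.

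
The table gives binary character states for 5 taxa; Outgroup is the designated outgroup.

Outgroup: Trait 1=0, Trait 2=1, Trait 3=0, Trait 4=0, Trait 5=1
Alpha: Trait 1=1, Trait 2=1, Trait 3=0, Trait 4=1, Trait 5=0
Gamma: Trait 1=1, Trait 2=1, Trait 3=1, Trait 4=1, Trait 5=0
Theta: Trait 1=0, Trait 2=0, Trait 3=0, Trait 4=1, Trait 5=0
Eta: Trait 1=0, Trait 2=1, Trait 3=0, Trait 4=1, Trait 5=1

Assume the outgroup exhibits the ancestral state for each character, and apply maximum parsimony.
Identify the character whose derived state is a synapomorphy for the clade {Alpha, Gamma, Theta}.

Character polarity is set by the outgroup: the derived state is whichever differs from the outgroup's state, so for Trait 2, Trait 5 the derived state is '0', and for the remaining characters it is '1'.
Only Alpha and Gamma show the derived state '1' for Trait 1, supporting them as a clade.
Trait 2 (derived state '0') is unique to Theta (autapomorphy; uninformative for grouping).
Trait 3 (derived state '1') is unique to Gamma (autapomorphy; uninformative for grouping).
All ingroup taxa share the derived state '1' for Trait 4; it defines the ingroup but does not resolve relationships within it.
Trait 5 (derived state '0') is shared by Alpha, Gamma, and Theta — a synapomorphy uniting that clade.
Most parsimonious ingroup topology: (((Alpha,Gamma),Theta),Eta).
The clade {Alpha, Gamma, Theta} is supported by Trait 5: its derived state '0' occurs in exactly those taxa and in no other taxon (including the outgroup).

Trait 5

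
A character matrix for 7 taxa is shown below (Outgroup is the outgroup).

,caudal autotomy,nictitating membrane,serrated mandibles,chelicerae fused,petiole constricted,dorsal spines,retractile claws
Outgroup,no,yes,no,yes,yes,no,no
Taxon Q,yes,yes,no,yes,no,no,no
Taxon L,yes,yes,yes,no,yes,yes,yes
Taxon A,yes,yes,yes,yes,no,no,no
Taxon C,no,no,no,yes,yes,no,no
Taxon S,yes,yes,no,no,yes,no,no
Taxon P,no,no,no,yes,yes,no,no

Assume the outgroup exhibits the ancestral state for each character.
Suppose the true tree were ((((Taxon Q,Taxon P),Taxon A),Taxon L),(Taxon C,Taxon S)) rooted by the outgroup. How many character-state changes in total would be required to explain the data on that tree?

13

Map each character onto ((((Taxon Q,Taxon P),Taxon A),Taxon L),(Taxon C,Taxon S)) (rooted by Outgroup) and count the minimum state changes it requires (Fitch parsimony):
caudal autotomy: 3; nictitating membrane: 2; serrated mandibles: 2; chelicerae fused: 2; petiole constricted: 2; dorsal spines: 1; retractile claws: 1.
Total tree length = 13.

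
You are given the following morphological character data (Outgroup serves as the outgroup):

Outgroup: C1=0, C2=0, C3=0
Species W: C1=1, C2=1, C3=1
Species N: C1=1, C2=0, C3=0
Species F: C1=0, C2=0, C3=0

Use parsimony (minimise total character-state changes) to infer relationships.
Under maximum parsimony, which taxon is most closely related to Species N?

The outgroup has state '0' for every character, so '1' is the derived state throughout.
C1: derived state '1' in Species N and Species W only — synapomorphy for {Species N, Species W}.
C2: derived state '1' in Species W only — an autapomorphy, so it tells us nothing about relationships among taxa.
C3: derived state '1' in Species W only — an autapomorphy, so it tells us nothing about relationships among taxa.
Most parsimonious ingroup topology: ((Species W,Species N),Species F).
Species N and Species W form a cherry on this tree, so they are sister taxa.

Species W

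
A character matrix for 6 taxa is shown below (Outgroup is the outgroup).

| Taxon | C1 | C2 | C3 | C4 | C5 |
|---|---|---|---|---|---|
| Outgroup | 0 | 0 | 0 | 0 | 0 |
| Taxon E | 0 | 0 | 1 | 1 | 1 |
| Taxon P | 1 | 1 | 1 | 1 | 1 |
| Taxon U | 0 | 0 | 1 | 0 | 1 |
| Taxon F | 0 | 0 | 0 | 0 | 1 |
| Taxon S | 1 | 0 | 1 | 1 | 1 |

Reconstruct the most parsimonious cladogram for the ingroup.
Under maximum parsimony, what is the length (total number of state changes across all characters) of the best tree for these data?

5

The outgroup has state '0' for every character, so '1' is the derived state throughout.
C1: derived state '1' in Taxon P and Taxon S only — synapomorphy for {Taxon P, Taxon S}.
C2: derived state '1' in Taxon P only — an autapomorphy, so it tells us nothing about relationships among taxa.
C3 (derived state '1') is shared by Taxon E, Taxon P, Taxon S, and Taxon U — a synapomorphy uniting that clade.
C4: derived state '1' in Taxon E, Taxon P, and Taxon S only — synapomorphy for {Taxon E, Taxon P, Taxon S}.
All ingroup taxa share the derived state '1' for C5; it defines the ingroup but does not resolve relationships within it.
Most parsimonious ingroup topology: (((Taxon E,(Taxon P,Taxon S)),Taxon U),Taxon F).
Changes per character on this tree: C1: 1; C2: 1; C3: 1; C4: 1; C5: 1.
Total = 5.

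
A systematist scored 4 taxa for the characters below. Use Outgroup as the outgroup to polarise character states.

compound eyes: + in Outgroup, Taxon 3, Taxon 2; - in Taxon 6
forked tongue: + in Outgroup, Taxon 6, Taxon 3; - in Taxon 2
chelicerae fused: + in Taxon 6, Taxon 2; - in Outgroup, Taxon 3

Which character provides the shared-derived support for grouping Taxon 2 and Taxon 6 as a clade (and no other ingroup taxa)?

Character polarity is set by the outgroup: the derived state is whichever differs from the outgroup's state, so for compound eyes, forked tongue the derived state is '-', and for the remaining characters it is '+'.
compound eyes (derived state '-') is unique to Taxon 6 (autapomorphy; uninformative for grouping).
forked tongue (derived state '-') is unique to Taxon 2 (autapomorphy; uninformative for grouping).
chelicerae fused: derived state '+' in Taxon 2 and Taxon 6 only — synapomorphy for {Taxon 2, Taxon 6}.
Most parsimonious ingroup topology: ((Taxon 6,Taxon 2),Taxon 3).
The clade {Taxon 2, Taxon 6} is supported by chelicerae fused: its derived state '+' occurs in exactly those taxa and in no other taxon (including the outgroup).

chelicerae fused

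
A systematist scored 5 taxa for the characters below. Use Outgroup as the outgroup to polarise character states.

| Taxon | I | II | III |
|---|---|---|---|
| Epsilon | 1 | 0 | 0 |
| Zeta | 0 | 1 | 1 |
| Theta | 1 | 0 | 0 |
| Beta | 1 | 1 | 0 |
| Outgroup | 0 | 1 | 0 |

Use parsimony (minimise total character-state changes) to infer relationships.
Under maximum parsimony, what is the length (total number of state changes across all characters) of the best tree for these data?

3

Character polarity is set by the outgroup: the derived state is whichever differs from the outgroup's state, so for II the derived state is '0', and for the remaining characters it is '1'.
I: derived state '1' in Beta, Epsilon, and Theta only — synapomorphy for {Beta, Epsilon, Theta}.
II: derived state '0' in Epsilon and Theta only — synapomorphy for {Epsilon, Theta}.
III: derived state '1' in Zeta only — an autapomorphy, so it tells us nothing about relationships among taxa.
Most parsimonious ingroup topology: (((Theta,Epsilon),Beta),Zeta).
Changes per character on this tree: I: 1; II: 1; III: 1.
Total = 3.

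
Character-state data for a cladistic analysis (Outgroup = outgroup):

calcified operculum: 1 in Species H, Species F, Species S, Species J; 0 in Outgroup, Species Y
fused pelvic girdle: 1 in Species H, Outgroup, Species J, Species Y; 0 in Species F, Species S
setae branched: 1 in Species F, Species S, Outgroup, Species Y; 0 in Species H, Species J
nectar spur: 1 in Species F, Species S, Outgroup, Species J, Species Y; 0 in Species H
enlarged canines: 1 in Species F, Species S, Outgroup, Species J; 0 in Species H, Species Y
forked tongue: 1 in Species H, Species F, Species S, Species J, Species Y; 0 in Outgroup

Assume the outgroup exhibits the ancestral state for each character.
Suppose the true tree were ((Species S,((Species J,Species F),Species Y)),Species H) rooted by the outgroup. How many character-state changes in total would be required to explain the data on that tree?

Map each character onto ((Species S,((Species J,Species F),Species Y)),Species H) (rooted by Outgroup) and count the minimum state changes it requires (Fitch parsimony):
calcified operculum: 2; fused pelvic girdle: 2; setae branched: 2; nectar spur: 1; enlarged canines: 2; forked tongue: 1.
Total tree length = 10.

10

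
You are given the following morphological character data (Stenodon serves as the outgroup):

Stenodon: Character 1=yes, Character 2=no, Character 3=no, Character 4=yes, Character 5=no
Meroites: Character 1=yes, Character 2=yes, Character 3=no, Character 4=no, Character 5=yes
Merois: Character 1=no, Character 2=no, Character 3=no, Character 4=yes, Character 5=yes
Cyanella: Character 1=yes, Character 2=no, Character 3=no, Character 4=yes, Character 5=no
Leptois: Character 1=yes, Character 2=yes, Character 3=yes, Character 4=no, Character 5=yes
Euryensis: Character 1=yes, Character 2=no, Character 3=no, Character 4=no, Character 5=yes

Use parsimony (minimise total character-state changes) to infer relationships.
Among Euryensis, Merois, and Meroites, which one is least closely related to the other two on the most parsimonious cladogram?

Character polarity is set by the outgroup: the derived state is whichever differs from the outgroup's state, so for Character 1, Character 4 the derived state is 'no', and for the remaining characters it is 'yes'.
Character 1: derived state 'no' in Merois only — an autapomorphy, so it tells us nothing about relationships among taxa.
Character 2 (derived state 'yes') is shared by Leptois and Meroites — a synapomorphy uniting that clade.
Character 3 (derived state 'yes') is unique to Leptois (autapomorphy; uninformative for grouping).
Character 4: derived state 'no' in Euryensis, Leptois, and Meroites only — synapomorphy for {Euryensis, Leptois, Meroites}.
Character 5 (derived state 'yes') is shared by Euryensis, Leptois, Merois, and Meroites — a synapomorphy uniting that clade.
Most parsimonious ingroup topology: ((((Meroites,Leptois),Euryensis),Merois),Cyanella).
Meroites and Euryensis share a more recent common ancestor with each other than either does with Merois, so Merois is the least closely related of the three.

Merois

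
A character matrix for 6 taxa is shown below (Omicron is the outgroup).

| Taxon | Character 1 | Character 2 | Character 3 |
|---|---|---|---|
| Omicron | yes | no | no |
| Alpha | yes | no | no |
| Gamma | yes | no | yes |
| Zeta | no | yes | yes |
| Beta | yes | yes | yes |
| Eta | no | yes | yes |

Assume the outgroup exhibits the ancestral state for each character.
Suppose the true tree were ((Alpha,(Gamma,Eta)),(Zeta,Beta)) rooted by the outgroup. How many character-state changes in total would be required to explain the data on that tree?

6

Map each character onto ((Alpha,(Gamma,Eta)),(Zeta,Beta)) (rooted by Omicron) and count the minimum state changes it requires (Fitch parsimony):
Character 1: 2; Character 2: 2; Character 3: 2.
Total tree length = 6.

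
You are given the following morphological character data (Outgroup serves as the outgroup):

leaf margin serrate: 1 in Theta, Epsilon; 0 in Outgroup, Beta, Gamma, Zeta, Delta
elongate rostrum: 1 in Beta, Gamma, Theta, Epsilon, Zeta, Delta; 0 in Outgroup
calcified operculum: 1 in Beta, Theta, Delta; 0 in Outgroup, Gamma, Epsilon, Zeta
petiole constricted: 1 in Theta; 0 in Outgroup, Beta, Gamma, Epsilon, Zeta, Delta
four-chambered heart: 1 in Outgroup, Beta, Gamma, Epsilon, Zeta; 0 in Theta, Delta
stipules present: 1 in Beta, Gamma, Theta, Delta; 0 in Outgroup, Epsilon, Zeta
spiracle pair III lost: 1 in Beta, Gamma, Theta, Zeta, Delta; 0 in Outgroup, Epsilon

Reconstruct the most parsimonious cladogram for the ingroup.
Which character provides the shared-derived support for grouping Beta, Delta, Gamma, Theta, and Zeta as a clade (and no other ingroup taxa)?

Character polarity is set by the outgroup: the derived state is whichever differs from the outgroup's state, so for four-chambered heart the derived state is '0', and for the remaining characters it is '1'.
leaf margin serrate (state '1') occurs in Epsilon and Theta but conflicts with the nesting implied by the other characters — most parsimoniously interpreted as homoplasy.
All ingroup taxa share the derived state '1' for elongate rostrum; it defines the ingroup but does not resolve relationships within it.
calcified operculum (derived state '1') is shared by Beta, Delta, and Theta — a synapomorphy uniting that clade.
petiole constricted: derived state '1' in Theta only — an autapomorphy, so it tells us nothing about relationships among taxa.
four-chambered heart (derived state '0') is shared by Delta and Theta — a synapomorphy uniting that clade.
Only Beta, Delta, Gamma, and Theta show the derived state '1' for stipules present, supporting them as a clade.
spiracle pair III lost: derived state '1' in Beta, Delta, Gamma, Theta, and Zeta only — synapomorphy for {Beta, Delta, Gamma, Theta, Zeta}.
Most parsimonious ingroup topology: ((((Beta,(Theta,Delta)),Gamma),Zeta),Epsilon).
The clade {Beta, Delta, Gamma, Theta, Zeta} is supported by spiracle pair III lost: its derived state '1' occurs in exactly those taxa and in no other taxon (including the outgroup).

spiracle pair III lost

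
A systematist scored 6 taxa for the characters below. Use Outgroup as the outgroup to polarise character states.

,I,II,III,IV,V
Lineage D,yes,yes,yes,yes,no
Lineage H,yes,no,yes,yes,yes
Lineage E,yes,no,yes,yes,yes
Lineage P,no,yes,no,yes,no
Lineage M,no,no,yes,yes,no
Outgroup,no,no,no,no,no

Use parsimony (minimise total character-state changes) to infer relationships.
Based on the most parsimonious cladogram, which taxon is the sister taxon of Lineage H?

The outgroup has state 'no' for every character, so 'yes' is the derived state throughout.
Only Lineage D, Lineage E, and Lineage H show the derived state 'yes' for I, supporting them as a clade.
II groups Lineage D and Lineage P, which is incompatible with the clades supported by the remaining characters; treating it as convergent (homoplasy) costs fewer steps than any alternative tree.
Only Lineage D, Lineage E, Lineage H, and Lineage M show the derived state 'yes' for III, supporting them as a clade.
All ingroup taxa share the derived state 'yes' for IV; it defines the ingroup but does not resolve relationships within it.
Only Lineage E and Lineage H show the derived state 'yes' for V, supporting them as a clade.
Most parsimonious ingroup topology: ((Lineage M,((Lineage H,Lineage E),Lineage D)),Lineage P).
Lineage H and Lineage E form a cherry on this tree, so they are sister taxa.

Lineage E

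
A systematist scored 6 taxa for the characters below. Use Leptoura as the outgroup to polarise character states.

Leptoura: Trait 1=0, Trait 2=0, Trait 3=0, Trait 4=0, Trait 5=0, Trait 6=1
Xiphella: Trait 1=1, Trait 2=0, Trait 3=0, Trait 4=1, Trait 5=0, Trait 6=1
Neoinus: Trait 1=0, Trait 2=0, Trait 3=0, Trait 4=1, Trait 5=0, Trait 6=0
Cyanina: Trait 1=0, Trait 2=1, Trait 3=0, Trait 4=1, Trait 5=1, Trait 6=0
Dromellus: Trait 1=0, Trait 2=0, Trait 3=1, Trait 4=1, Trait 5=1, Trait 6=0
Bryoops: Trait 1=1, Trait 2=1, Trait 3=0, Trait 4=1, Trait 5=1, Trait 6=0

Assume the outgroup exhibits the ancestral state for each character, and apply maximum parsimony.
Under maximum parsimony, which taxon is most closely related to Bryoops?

Character polarity is set by the outgroup: the derived state is whichever differs from the outgroup's state, so for Trait 6 the derived state is '0', and for the remaining characters it is '1'.
Trait 1 (state '1') occurs in Bryoops and Xiphella but conflicts with the nesting implied by the other characters — most parsimoniously interpreted as homoplasy.
Trait 2 (derived state '1') is shared by Bryoops and Cyanina — a synapomorphy uniting that clade.
Trait 3: derived state '1' in Dromellus only — an autapomorphy, so it tells us nothing about relationships among taxa.
All ingroup taxa share the derived state '1' for Trait 4; it defines the ingroup but does not resolve relationships within it.
Only Bryoops, Cyanina, and Dromellus show the derived state '1' for Trait 5, supporting them as a clade.
Trait 6 (derived state '0') is shared by Bryoops, Cyanina, Dromellus, and Neoinus — a synapomorphy uniting that clade.
Most parsimonious ingroup topology: (Xiphella,(Neoinus,((Cyanina,Bryoops),Dromellus))).
Bryoops and Cyanina form a cherry on this tree, so they are sister taxa.

Cyanina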